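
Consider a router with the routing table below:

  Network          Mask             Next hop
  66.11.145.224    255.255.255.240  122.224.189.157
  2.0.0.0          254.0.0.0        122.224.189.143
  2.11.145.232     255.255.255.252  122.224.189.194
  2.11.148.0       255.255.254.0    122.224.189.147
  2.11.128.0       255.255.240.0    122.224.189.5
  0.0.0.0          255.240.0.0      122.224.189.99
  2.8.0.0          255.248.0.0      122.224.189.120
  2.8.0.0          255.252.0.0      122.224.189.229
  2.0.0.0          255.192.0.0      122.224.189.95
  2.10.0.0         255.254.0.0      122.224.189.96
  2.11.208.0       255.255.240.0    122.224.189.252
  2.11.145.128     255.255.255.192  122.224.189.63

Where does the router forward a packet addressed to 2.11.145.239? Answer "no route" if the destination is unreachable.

122.224.189.96

Routes whose prefix contains 2.11.145.239:
  2.0.0.0/7 (2.0.0.0 - 3.255.255.255) -> 122.224.189.143
  2.0.0.0/10 (2.0.0.0 - 2.63.255.255) -> 122.224.189.95
  2.8.0.0/13 (2.8.0.0 - 2.15.255.255) -> 122.224.189.120
  2.8.0.0/14 (2.8.0.0 - 2.11.255.255) -> 122.224.189.229
  2.10.0.0/15 (2.10.0.0 - 2.11.255.255) -> 122.224.189.96
More-specific entries that do NOT match:
  2.11.145.232/30 (2.11.145.232 - 2.11.145.235) does not contain 2.11.145.239
  66.11.145.224/28 (66.11.145.224 - 66.11.145.239) does not contain 2.11.145.239
  2.11.145.128/26 (2.11.145.128 - 2.11.145.191) does not contain 2.11.145.239
  2.11.148.0/23 (2.11.148.0 - 2.11.149.255) does not contain 2.11.145.239
  2.11.128.0/20 (2.11.128.0 - 2.11.143.255) does not contain 2.11.145.239
  2.11.208.0/20 (2.11.208.0 - 2.11.223.255) does not contain 2.11.145.239
Longest matching prefix is /15 -> next hop 122.224.189.96.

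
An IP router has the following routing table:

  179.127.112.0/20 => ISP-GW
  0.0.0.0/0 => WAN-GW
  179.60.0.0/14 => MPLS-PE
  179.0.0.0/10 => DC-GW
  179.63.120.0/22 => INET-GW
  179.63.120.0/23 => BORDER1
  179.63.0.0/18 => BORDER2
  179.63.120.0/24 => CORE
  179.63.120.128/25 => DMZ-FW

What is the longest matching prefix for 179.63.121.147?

179.63.120.0/23

Entries matching 179.63.121.147:
  0.0.0.0/0 (default, matches everything)
  179.0.0.0/10 (179.0.0.0 - 179.63.255.255)
  179.60.0.0/14 (179.60.0.0 - 179.63.255.255)
  179.63.120.0/22 (179.63.120.0 - 179.63.123.255)
  179.63.120.0/23 (179.63.120.0 - 179.63.121.255)
Most specific is 179.63.120.0/23.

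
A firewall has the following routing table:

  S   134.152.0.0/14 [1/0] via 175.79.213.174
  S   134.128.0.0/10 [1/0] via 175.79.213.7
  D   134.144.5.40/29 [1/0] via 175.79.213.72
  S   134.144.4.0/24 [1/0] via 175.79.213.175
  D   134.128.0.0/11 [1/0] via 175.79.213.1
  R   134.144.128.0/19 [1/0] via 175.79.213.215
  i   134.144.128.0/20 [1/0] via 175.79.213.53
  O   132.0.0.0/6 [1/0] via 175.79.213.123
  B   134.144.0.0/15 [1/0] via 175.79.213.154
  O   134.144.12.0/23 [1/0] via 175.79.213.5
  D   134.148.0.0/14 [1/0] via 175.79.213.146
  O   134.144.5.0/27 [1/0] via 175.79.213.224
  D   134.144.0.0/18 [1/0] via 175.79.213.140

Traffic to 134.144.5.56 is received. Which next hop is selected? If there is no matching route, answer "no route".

Routes whose prefix contains 134.144.5.56:
  132.0.0.0/6 (132.0.0.0 - 135.255.255.255) -> 175.79.213.123
  134.128.0.0/10 (134.128.0.0 - 134.191.255.255) -> 175.79.213.7
  134.128.0.0/11 (134.128.0.0 - 134.159.255.255) -> 175.79.213.1
  134.144.0.0/15 (134.144.0.0 - 134.145.255.255) -> 175.79.213.154
  134.144.0.0/18 (134.144.0.0 - 134.144.63.255) -> 175.79.213.140
More-specific entries that do NOT match:
  134.144.5.40/29 (134.144.5.40 - 134.144.5.47) does not contain 134.144.5.56
  134.144.5.0/27 (134.144.5.0 - 134.144.5.31) does not contain 134.144.5.56
  134.144.4.0/24 (134.144.4.0 - 134.144.4.255) does not contain 134.144.5.56
  134.144.12.0/23 (134.144.12.0 - 134.144.13.255) does not contain 134.144.5.56
  134.144.128.0/20 (134.144.128.0 - 134.144.143.255) does not contain 134.144.5.56
  134.144.128.0/19 (134.144.128.0 - 134.144.159.255) does not contain 134.144.5.56
Longest matching prefix is /18 -> next hop 175.79.213.140.

175.79.213.140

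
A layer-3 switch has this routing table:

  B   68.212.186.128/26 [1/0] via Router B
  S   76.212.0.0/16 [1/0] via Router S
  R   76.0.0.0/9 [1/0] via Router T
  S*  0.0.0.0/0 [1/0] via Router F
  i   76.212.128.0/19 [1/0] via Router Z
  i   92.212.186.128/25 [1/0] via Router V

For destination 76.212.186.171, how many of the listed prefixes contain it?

Prefixes containing 76.212.186.171:
  0.0.0.0/0 (default, matches everything)
  76.212.0.0/16 (76.212.0.0 - 76.212.255.255)
Total matching entries: 2.

2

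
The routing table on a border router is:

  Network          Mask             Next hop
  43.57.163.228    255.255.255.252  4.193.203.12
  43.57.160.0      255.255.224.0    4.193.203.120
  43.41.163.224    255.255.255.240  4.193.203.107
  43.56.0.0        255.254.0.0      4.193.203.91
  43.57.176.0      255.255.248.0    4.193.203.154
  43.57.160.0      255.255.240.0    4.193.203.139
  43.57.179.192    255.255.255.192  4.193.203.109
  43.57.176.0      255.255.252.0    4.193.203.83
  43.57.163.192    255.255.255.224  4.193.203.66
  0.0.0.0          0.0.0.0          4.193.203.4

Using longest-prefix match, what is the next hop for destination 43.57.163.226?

4.193.203.139

Routes whose prefix contains 43.57.163.226:
  0.0.0.0/0 (default, matches everything) -> 4.193.203.4
  43.56.0.0/15 (43.56.0.0 - 43.57.255.255) -> 4.193.203.91
  43.57.160.0/19 (43.57.160.0 - 43.57.191.255) -> 4.193.203.120
  43.57.160.0/20 (43.57.160.0 - 43.57.175.255) -> 4.193.203.139
More-specific entries that do NOT match:
  43.57.163.228/30 (43.57.163.228 - 43.57.163.231) does not contain 43.57.163.226
  43.41.163.224/28 (43.41.163.224 - 43.41.163.239) does not contain 43.57.163.226
  43.57.163.192/27 (43.57.163.192 - 43.57.163.223) does not contain 43.57.163.226
  43.57.179.192/26 (43.57.179.192 - 43.57.179.255) does not contain 43.57.163.226
  43.57.176.0/22 (43.57.176.0 - 43.57.179.255) does not contain 43.57.163.226
  43.57.176.0/21 (43.57.176.0 - 43.57.183.255) does not contain 43.57.163.226
Longest matching prefix is /20 -> next hop 4.193.203.139.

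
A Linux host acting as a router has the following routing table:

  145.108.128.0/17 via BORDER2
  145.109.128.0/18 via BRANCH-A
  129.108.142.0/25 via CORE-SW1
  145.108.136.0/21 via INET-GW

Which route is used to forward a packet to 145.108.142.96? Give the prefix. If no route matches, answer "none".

Entries matching 145.108.142.96:
  145.108.128.0/17 (145.108.128.0 - 145.108.255.255)
  145.108.136.0/21 (145.108.136.0 - 145.108.143.255)
Most specific is 145.108.136.0/21.

145.108.136.0/21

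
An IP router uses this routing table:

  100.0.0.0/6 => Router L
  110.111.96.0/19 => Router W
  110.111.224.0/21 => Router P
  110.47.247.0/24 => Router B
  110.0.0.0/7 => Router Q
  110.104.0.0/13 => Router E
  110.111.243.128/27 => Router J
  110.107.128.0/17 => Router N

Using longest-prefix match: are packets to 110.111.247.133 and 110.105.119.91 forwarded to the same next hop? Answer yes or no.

110.111.247.133: longest match 110.104.0.0/13 -> Router E
110.105.119.91: longest match 110.104.0.0/13 -> Router E

yes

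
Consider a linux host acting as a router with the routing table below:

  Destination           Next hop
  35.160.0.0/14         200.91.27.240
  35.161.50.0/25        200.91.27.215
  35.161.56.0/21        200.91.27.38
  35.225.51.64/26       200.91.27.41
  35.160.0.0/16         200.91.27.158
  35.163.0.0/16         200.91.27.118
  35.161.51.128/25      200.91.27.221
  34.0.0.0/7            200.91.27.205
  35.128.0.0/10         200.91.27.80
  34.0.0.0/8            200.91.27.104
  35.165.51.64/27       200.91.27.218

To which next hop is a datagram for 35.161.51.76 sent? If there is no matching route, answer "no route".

200.91.27.240

Routes whose prefix contains 35.161.51.76:
  34.0.0.0/7 (34.0.0.0 - 35.255.255.255) -> 200.91.27.205
  35.128.0.0/10 (35.128.0.0 - 35.191.255.255) -> 200.91.27.80
  35.160.0.0/14 (35.160.0.0 - 35.163.255.255) -> 200.91.27.240
More-specific entries that do NOT match:
  35.165.51.64/27 (35.165.51.64 - 35.165.51.95) does not contain 35.161.51.76
  35.225.51.64/26 (35.225.51.64 - 35.225.51.127) does not contain 35.161.51.76
  35.161.50.0/25 (35.161.50.0 - 35.161.50.127) does not contain 35.161.51.76
  35.161.51.128/25 (35.161.51.128 - 35.161.51.255) does not contain 35.161.51.76
  35.161.56.0/21 (35.161.56.0 - 35.161.63.255) does not contain 35.161.51.76
  35.160.0.0/16 (35.160.0.0 - 35.160.255.255) does not contain 35.161.51.76
  35.163.0.0/16 (35.163.0.0 - 35.163.255.255) does not contain 35.161.51.76
Longest matching prefix is /14 -> next hop 200.91.27.240.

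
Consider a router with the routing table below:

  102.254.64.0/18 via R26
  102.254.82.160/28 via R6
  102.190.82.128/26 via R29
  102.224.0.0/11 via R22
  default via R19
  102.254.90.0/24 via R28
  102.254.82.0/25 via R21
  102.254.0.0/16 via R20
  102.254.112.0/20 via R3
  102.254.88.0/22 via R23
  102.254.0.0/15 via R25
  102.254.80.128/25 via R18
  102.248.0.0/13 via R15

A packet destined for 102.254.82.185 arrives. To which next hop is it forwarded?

R26

Routes whose prefix contains 102.254.82.185:
  0.0.0.0/0 (default, matches everything) -> R19
  102.224.0.0/11 (102.224.0.0 - 102.255.255.255) -> R22
  102.248.0.0/13 (102.248.0.0 - 102.255.255.255) -> R15
  102.254.0.0/15 (102.254.0.0 - 102.255.255.255) -> R25
  102.254.0.0/16 (102.254.0.0 - 102.254.255.255) -> R20
  102.254.64.0/18 (102.254.64.0 - 102.254.127.255) -> R26
More-specific entries that do NOT match:
  102.254.82.160/28 (102.254.82.160 - 102.254.82.175) does not contain 102.254.82.185
  102.190.82.128/26 (102.190.82.128 - 102.190.82.191) does not contain 102.254.82.185
  102.254.82.0/25 (102.254.82.0 - 102.254.82.127) does not contain 102.254.82.185
  102.254.80.128/25 (102.254.80.128 - 102.254.80.255) does not contain 102.254.82.185
  102.254.90.0/24 (102.254.90.0 - 102.254.90.255) does not contain 102.254.82.185
  102.254.88.0/22 (102.254.88.0 - 102.254.91.255) does not contain 102.254.82.185
  102.254.112.0/20 (102.254.112.0 - 102.254.127.255) does not contain 102.254.82.185
Longest matching prefix is /18 -> next hop R26.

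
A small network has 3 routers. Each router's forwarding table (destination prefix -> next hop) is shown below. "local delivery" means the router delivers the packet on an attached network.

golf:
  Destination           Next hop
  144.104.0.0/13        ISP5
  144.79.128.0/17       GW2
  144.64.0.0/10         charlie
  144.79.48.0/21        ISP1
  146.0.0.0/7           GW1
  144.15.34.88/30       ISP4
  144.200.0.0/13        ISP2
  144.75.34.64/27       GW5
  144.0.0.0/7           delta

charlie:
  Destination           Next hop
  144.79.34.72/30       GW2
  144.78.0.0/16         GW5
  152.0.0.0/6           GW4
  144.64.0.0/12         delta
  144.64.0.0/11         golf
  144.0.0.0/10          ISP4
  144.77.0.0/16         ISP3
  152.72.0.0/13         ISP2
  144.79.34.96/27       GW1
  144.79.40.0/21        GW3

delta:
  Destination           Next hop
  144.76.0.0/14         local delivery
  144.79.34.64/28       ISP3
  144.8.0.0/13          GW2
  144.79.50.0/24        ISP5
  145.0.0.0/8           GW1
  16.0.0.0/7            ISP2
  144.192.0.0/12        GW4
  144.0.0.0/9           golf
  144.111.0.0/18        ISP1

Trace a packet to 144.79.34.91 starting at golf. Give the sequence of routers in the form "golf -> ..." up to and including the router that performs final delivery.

At golf: longest match for 144.79.34.91 is 144.64.0.0/10 -> charlie
At charlie: longest match for 144.79.34.91 is 144.64.0.0/12 -> delta
At delta: longest match for 144.79.34.91 is 144.76.0.0/14 -> local delivery

golf -> charlie -> delta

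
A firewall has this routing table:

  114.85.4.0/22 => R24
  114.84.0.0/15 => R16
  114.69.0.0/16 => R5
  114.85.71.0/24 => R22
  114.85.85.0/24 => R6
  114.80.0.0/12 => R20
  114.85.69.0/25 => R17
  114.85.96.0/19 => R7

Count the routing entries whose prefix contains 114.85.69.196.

2

Prefixes containing 114.85.69.196:
  114.80.0.0/12 (114.80.0.0 - 114.95.255.255)
  114.84.0.0/15 (114.84.0.0 - 114.85.255.255)
Total matching entries: 2.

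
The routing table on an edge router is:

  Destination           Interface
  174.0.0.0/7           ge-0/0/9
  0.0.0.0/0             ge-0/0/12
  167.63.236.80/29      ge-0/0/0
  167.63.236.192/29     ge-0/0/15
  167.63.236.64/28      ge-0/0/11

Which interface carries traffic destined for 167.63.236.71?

ge-0/0/11

Routes whose prefix contains 167.63.236.71:
  0.0.0.0/0 (default, matches everything) -> ge-0/0/12
  167.63.236.64/28 (167.63.236.64 - 167.63.236.79) -> ge-0/0/11
More-specific entries that do NOT match:
  167.63.236.80/29 (167.63.236.80 - 167.63.236.87) does not contain 167.63.236.71
  167.63.236.192/29 (167.63.236.192 - 167.63.236.199) does not contain 167.63.236.71
Longest matching prefix is /28 -> interface ge-0/0/11.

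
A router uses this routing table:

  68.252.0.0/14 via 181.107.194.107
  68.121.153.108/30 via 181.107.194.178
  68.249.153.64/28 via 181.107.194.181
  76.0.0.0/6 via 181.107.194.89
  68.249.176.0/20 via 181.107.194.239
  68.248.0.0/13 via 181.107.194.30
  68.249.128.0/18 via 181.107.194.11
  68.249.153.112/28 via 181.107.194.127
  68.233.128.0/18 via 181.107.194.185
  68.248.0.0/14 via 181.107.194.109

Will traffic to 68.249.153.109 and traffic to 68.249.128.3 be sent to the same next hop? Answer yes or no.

yes

68.249.153.109: longest match 68.249.128.0/18 -> 181.107.194.11
68.249.128.3: longest match 68.249.128.0/18 -> 181.107.194.11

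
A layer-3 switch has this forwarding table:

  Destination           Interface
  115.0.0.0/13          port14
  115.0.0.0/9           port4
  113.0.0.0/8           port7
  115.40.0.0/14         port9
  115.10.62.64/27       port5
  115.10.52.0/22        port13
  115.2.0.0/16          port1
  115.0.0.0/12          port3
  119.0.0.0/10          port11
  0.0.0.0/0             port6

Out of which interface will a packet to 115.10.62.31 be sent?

port3

Routes whose prefix contains 115.10.62.31:
  0.0.0.0/0 (default, matches everything) -> port6
  115.0.0.0/9 (115.0.0.0 - 115.127.255.255) -> port4
  115.0.0.0/12 (115.0.0.0 - 115.15.255.255) -> port3
More-specific entries that do NOT match:
  115.10.62.64/27 (115.10.62.64 - 115.10.62.95) does not contain 115.10.62.31
  115.10.52.0/22 (115.10.52.0 - 115.10.55.255) does not contain 115.10.62.31
  115.2.0.0/16 (115.2.0.0 - 115.2.255.255) does not contain 115.10.62.31
  115.40.0.0/14 (115.40.0.0 - 115.43.255.255) does not contain 115.10.62.31
  115.0.0.0/13 (115.0.0.0 - 115.7.255.255) does not contain 115.10.62.31
Longest matching prefix is /12 -> interface port3.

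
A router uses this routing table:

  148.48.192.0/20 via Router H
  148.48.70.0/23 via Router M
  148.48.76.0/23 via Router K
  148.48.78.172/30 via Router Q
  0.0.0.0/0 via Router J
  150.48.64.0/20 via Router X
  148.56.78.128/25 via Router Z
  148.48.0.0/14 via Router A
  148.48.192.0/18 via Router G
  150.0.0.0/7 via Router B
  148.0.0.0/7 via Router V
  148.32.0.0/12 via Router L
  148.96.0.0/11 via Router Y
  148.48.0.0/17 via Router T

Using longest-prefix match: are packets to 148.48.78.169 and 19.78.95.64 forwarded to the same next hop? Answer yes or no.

148.48.78.169: longest match 148.48.0.0/17 -> Router T
19.78.95.64: longest match 0.0.0.0/0 -> Router J

no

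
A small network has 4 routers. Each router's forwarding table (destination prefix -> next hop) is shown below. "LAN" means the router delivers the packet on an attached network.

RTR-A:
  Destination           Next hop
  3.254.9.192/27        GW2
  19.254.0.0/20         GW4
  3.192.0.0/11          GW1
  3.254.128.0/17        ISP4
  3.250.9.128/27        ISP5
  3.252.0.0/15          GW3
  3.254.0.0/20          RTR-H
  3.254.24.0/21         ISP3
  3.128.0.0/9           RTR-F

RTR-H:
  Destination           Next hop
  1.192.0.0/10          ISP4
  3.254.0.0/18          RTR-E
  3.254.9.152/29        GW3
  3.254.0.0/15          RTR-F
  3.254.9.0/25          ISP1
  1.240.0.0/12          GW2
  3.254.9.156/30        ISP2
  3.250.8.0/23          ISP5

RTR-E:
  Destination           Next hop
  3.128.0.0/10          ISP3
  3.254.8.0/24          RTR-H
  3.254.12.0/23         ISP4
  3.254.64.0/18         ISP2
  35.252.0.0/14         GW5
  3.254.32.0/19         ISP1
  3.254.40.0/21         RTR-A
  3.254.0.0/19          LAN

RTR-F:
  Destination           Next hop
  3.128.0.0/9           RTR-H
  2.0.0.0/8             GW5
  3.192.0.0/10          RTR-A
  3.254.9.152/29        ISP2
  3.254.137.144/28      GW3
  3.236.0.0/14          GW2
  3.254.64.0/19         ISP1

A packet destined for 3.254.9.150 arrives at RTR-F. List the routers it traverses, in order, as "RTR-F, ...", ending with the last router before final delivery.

RTR-F, RTR-A, RTR-H, RTR-E

At RTR-F: longest match for 3.254.9.150 is 3.192.0.0/10 -> RTR-A
At RTR-A: longest match for 3.254.9.150 is 3.254.0.0/20 -> RTR-H
At RTR-H: longest match for 3.254.9.150 is 3.254.0.0/18 -> RTR-E
At RTR-E: longest match for 3.254.9.150 is 3.254.0.0/19 -> LAN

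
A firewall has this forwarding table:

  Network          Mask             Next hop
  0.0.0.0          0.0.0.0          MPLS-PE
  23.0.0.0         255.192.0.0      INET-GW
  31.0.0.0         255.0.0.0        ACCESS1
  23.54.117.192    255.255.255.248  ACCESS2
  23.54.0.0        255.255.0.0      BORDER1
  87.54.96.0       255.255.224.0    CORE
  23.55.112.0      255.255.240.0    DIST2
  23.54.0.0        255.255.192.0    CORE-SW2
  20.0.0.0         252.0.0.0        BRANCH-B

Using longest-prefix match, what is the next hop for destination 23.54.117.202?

BORDER1

Routes whose prefix contains 23.54.117.202:
  0.0.0.0/0 (default, matches everything) -> MPLS-PE
  20.0.0.0/6 (20.0.0.0 - 23.255.255.255) -> BRANCH-B
  23.0.0.0/10 (23.0.0.0 - 23.63.255.255) -> INET-GW
  23.54.0.0/16 (23.54.0.0 - 23.54.255.255) -> BORDER1
More-specific entries that do NOT match:
  23.54.117.192/29 (23.54.117.192 - 23.54.117.199) does not contain 23.54.117.202
  23.55.112.0/20 (23.55.112.0 - 23.55.127.255) does not contain 23.54.117.202
  87.54.96.0/19 (87.54.96.0 - 87.54.127.255) does not contain 23.54.117.202
  23.54.0.0/18 (23.54.0.0 - 23.54.63.255) does not contain 23.54.117.202
Longest matching prefix is /16 -> next hop BORDER1.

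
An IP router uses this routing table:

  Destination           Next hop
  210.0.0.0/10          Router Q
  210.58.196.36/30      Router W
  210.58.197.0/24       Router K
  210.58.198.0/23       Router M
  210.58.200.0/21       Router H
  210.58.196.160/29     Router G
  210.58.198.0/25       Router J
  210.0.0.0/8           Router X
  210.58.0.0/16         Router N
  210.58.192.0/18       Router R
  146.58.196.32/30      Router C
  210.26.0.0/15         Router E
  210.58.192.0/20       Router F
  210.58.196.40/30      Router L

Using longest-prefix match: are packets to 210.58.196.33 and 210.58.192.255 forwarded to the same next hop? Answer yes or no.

210.58.196.33: longest match 210.58.192.0/20 -> Router F
210.58.192.255: longest match 210.58.192.0/20 -> Router F

yes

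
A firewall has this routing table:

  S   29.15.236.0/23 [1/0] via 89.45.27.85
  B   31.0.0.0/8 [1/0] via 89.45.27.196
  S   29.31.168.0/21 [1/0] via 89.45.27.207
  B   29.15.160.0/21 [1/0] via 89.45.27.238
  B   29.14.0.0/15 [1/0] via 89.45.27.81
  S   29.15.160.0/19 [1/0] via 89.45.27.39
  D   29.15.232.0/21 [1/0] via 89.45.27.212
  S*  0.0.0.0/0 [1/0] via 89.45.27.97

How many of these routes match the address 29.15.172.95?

3

Prefixes containing 29.15.172.95:
  0.0.0.0/0 (default, matches everything)
  29.14.0.0/15 (29.14.0.0 - 29.15.255.255)
  29.15.160.0/19 (29.15.160.0 - 29.15.191.255)
Total matching entries: 3.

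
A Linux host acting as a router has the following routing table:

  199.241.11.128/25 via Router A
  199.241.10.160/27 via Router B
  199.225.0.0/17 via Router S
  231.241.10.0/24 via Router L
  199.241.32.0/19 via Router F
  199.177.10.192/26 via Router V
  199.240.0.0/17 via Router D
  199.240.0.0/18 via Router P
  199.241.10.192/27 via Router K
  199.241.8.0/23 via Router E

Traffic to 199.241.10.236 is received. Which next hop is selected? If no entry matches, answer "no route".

No entry's prefix contains 199.241.10.236; there is no default route.

no route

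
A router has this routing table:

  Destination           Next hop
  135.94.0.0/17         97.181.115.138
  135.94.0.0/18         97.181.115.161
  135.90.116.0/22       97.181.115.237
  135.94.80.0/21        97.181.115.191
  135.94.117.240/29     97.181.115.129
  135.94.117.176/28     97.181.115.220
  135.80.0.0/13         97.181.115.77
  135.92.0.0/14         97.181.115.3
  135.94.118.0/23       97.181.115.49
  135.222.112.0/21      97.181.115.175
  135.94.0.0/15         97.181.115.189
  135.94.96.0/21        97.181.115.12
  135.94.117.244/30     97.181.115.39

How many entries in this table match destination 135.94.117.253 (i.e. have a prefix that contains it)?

Prefixes containing 135.94.117.253:
  135.92.0.0/14 (135.92.0.0 - 135.95.255.255)
  135.94.0.0/15 (135.94.0.0 - 135.95.255.255)
  135.94.0.0/17 (135.94.0.0 - 135.94.127.255)
Total matching entries: 3.

3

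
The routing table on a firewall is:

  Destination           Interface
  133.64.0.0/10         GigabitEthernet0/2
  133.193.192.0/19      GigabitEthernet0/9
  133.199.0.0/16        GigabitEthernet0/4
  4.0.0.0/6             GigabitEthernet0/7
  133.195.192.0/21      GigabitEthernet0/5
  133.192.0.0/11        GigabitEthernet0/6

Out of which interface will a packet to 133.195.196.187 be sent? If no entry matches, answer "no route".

Routes whose prefix contains 133.195.196.187:
  133.192.0.0/11 (133.192.0.0 - 133.223.255.255) -> GigabitEthernet0/6
  133.195.192.0/21 (133.195.192.0 - 133.195.199.255) -> GigabitEthernet0/5
Longest matching prefix is /21 -> interface GigabitEthernet0/5.

GigabitEthernet0/5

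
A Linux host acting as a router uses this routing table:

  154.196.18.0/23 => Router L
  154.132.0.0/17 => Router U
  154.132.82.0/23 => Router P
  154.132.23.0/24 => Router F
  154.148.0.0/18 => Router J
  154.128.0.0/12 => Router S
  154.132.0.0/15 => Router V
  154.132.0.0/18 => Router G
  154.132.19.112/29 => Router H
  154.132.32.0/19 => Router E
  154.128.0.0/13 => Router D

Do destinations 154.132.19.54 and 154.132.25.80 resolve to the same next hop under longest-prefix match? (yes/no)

yes

154.132.19.54: longest match 154.132.0.0/18 -> Router G
154.132.25.80: longest match 154.132.0.0/18 -> Router G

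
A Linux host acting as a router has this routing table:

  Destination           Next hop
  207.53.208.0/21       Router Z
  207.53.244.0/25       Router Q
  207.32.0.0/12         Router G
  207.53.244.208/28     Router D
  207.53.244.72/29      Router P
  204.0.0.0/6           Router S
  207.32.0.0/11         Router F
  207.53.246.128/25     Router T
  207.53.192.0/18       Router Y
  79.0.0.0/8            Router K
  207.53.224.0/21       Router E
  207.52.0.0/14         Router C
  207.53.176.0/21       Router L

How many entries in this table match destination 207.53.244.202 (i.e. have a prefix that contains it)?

Prefixes containing 207.53.244.202:
  204.0.0.0/6 (204.0.0.0 - 207.255.255.255)
  207.32.0.0/11 (207.32.0.0 - 207.63.255.255)
  207.52.0.0/14 (207.52.0.0 - 207.55.255.255)
  207.53.192.0/18 (207.53.192.0 - 207.53.255.255)
Total matching entries: 4.

4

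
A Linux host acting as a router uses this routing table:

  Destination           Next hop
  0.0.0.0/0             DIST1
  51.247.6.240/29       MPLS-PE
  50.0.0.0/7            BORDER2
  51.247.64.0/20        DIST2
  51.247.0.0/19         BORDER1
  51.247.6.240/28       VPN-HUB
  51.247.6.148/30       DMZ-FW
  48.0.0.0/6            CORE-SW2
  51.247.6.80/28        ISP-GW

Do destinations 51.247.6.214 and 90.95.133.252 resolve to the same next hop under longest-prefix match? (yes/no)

no

51.247.6.214: longest match 51.247.0.0/19 -> BORDER1
90.95.133.252: longest match 0.0.0.0/0 -> DIST1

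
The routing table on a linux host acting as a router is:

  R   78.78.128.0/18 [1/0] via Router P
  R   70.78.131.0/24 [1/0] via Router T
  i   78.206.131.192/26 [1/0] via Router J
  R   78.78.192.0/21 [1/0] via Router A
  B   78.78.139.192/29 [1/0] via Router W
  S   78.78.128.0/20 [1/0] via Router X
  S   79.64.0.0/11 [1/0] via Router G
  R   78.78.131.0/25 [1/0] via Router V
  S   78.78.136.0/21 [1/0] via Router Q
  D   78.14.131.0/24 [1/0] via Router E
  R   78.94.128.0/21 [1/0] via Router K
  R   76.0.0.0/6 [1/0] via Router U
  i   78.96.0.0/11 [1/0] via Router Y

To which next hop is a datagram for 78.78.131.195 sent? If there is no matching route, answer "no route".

Router X

Routes whose prefix contains 78.78.131.195:
  76.0.0.0/6 (76.0.0.0 - 79.255.255.255) -> Router U
  78.78.128.0/18 (78.78.128.0 - 78.78.191.255) -> Router P
  78.78.128.0/20 (78.78.128.0 - 78.78.143.255) -> Router X
More-specific entries that do NOT match:
  78.78.139.192/29 (78.78.139.192 - 78.78.139.199) does not contain 78.78.131.195
  78.206.131.192/26 (78.206.131.192 - 78.206.131.255) does not contain 78.78.131.195
  78.78.131.0/25 (78.78.131.0 - 78.78.131.127) does not contain 78.78.131.195
  70.78.131.0/24 (70.78.131.0 - 70.78.131.255) does not contain 78.78.131.195
  78.14.131.0/24 (78.14.131.0 - 78.14.131.255) does not contain 78.78.131.195
  78.78.192.0/21 (78.78.192.0 - 78.78.199.255) does not contain 78.78.131.195
  78.78.136.0/21 (78.78.136.0 - 78.78.143.255) does not contain 78.78.131.195
  78.94.128.0/21 (78.94.128.0 - 78.94.135.255) does not contain 78.78.131.195
Longest matching prefix is /20 -> next hop Router X.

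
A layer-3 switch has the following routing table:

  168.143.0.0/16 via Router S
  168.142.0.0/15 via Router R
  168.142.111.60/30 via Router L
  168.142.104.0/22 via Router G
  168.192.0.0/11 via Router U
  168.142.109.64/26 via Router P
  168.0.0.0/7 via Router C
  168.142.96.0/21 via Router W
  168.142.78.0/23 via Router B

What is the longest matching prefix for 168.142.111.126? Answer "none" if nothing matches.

168.142.0.0/15

Entries matching 168.142.111.126:
  168.0.0.0/7 (168.0.0.0 - 169.255.255.255)
  168.142.0.0/15 (168.142.0.0 - 168.143.255.255)
Most specific is 168.142.0.0/15.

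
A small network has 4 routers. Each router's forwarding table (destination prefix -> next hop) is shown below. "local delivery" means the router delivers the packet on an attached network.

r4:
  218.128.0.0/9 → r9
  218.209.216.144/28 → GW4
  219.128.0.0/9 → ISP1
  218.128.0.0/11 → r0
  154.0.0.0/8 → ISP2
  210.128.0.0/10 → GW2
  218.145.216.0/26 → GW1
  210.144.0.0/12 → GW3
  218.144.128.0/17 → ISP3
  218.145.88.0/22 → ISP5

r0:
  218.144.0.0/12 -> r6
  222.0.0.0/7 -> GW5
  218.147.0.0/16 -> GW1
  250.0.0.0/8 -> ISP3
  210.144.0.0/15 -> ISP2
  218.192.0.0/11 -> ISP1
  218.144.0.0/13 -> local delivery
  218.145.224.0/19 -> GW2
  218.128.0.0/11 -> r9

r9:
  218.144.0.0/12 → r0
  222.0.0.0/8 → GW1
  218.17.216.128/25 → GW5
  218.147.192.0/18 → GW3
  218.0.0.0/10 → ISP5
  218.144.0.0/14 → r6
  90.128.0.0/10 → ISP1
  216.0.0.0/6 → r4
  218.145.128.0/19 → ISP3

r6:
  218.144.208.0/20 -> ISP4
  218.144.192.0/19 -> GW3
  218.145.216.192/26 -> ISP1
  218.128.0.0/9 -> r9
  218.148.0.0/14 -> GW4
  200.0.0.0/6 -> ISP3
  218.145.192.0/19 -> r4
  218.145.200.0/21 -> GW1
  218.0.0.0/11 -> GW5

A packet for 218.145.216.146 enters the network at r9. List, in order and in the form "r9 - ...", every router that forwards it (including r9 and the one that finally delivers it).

r9 - r6 - r4 - r0

At r9: longest match for 218.145.216.146 is 218.144.0.0/14 -> r6
At r6: longest match for 218.145.216.146 is 218.145.192.0/19 -> r4
At r4: longest match for 218.145.216.146 is 218.128.0.0/11 -> r0
At r0: longest match for 218.145.216.146 is 218.144.0.0/13 -> local delivery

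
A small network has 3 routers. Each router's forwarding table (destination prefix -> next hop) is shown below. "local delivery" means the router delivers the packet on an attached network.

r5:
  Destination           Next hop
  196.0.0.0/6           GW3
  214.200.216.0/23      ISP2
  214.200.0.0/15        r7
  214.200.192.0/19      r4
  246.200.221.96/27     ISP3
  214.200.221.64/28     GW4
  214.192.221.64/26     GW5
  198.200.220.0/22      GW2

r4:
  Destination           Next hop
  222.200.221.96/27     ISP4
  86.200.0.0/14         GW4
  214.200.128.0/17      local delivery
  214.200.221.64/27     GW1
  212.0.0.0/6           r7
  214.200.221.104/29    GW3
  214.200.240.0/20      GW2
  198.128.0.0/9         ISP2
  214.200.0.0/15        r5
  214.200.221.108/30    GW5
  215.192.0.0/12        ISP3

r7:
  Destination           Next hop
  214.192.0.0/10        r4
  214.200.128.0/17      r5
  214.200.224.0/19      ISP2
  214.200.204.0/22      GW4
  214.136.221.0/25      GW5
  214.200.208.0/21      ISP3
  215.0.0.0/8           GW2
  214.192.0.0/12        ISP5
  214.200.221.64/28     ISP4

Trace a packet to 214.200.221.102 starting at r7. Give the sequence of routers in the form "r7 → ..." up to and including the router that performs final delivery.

At r7: longest match for 214.200.221.102 is 214.200.128.0/17 -> r5
At r5: longest match for 214.200.221.102 is 214.200.192.0/19 -> r4
At r4: longest match for 214.200.221.102 is 214.200.128.0/17 -> local delivery

r7 → r5 → r4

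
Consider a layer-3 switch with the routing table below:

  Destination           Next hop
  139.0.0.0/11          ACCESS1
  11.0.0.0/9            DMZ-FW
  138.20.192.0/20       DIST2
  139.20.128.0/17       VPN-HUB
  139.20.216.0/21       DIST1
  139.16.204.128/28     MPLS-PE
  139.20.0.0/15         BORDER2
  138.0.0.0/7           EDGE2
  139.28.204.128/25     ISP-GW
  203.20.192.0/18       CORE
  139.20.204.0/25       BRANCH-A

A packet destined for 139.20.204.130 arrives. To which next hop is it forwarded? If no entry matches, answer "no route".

VPN-HUB

Routes whose prefix contains 139.20.204.130:
  138.0.0.0/7 (138.0.0.0 - 139.255.255.255) -> EDGE2
  139.0.0.0/11 (139.0.0.0 - 139.31.255.255) -> ACCESS1
  139.20.0.0/15 (139.20.0.0 - 139.21.255.255) -> BORDER2
  139.20.128.0/17 (139.20.128.0 - 139.20.255.255) -> VPN-HUB
More-specific entries that do NOT match:
  139.16.204.128/28 (139.16.204.128 - 139.16.204.143) does not contain 139.20.204.130
  139.28.204.128/25 (139.28.204.128 - 139.28.204.255) does not contain 139.20.204.130
  139.20.204.0/25 (139.20.204.0 - 139.20.204.127) does not contain 139.20.204.130
  139.20.216.0/21 (139.20.216.0 - 139.20.223.255) does not contain 139.20.204.130
  138.20.192.0/20 (138.20.192.0 - 138.20.207.255) does not contain 139.20.204.130
  203.20.192.0/18 (203.20.192.0 - 203.20.255.255) does not contain 139.20.204.130
Longest matching prefix is /17 -> next hop VPN-HUB.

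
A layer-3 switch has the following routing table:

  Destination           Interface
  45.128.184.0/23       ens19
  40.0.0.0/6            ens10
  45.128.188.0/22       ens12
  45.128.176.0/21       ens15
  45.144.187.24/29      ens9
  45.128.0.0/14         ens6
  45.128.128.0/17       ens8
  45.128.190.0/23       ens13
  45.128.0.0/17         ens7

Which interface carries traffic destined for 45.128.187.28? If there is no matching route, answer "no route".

ens8

Routes whose prefix contains 45.128.187.28:
  45.128.0.0/14 (45.128.0.0 - 45.131.255.255) -> ens6
  45.128.128.0/17 (45.128.128.0 - 45.128.255.255) -> ens8
More-specific entries that do NOT match:
  45.144.187.24/29 (45.144.187.24 - 45.144.187.31) does not contain 45.128.187.28
  45.128.184.0/23 (45.128.184.0 - 45.128.185.255) does not contain 45.128.187.28
  45.128.190.0/23 (45.128.190.0 - 45.128.191.255) does not contain 45.128.187.28
  45.128.188.0/22 (45.128.188.0 - 45.128.191.255) does not contain 45.128.187.28
  45.128.176.0/21 (45.128.176.0 - 45.128.183.255) does not contain 45.128.187.28
Longest matching prefix is /17 -> interface ens8.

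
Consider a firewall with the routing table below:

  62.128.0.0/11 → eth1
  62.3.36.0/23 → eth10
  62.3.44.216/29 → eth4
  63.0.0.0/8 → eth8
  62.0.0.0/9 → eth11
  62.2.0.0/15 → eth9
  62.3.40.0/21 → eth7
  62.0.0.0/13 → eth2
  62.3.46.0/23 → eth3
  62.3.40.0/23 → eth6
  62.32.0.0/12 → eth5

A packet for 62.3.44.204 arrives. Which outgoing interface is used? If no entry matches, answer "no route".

Routes whose prefix contains 62.3.44.204:
  62.0.0.0/9 (62.0.0.0 - 62.127.255.255) -> eth11
  62.0.0.0/13 (62.0.0.0 - 62.7.255.255) -> eth2
  62.2.0.0/15 (62.2.0.0 - 62.3.255.255) -> eth9
  62.3.40.0/21 (62.3.40.0 - 62.3.47.255) -> eth7
More-specific entries that do NOT match:
  62.3.44.216/29 (62.3.44.216 - 62.3.44.223) does not contain 62.3.44.204
  62.3.36.0/23 (62.3.36.0 - 62.3.37.255) does not contain 62.3.44.204
  62.3.46.0/23 (62.3.46.0 - 62.3.47.255) does not contain 62.3.44.204
  62.3.40.0/23 (62.3.40.0 - 62.3.41.255) does not contain 62.3.44.204
Longest matching prefix is /21 -> interface eth7.

eth7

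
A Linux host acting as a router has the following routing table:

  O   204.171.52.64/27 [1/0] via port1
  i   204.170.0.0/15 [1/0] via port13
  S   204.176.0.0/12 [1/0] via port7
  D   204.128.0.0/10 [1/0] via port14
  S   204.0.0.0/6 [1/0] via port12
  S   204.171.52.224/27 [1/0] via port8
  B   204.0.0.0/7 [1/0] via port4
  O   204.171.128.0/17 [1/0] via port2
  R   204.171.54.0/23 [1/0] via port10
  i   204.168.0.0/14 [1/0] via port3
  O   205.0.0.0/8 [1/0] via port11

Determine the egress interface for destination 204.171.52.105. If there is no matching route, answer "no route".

Routes whose prefix contains 204.171.52.105:
  204.0.0.0/6 (204.0.0.0 - 207.255.255.255) -> port12
  204.0.0.0/7 (204.0.0.0 - 205.255.255.255) -> port4
  204.128.0.0/10 (204.128.0.0 - 204.191.255.255) -> port14
  204.168.0.0/14 (204.168.0.0 - 204.171.255.255) -> port3
  204.170.0.0/15 (204.170.0.0 - 204.171.255.255) -> port13
More-specific entries that do NOT match:
  204.171.52.64/27 (204.171.52.64 - 204.171.52.95) does not contain 204.171.52.105
  204.171.52.224/27 (204.171.52.224 - 204.171.52.255) does not contain 204.171.52.105
  204.171.54.0/23 (204.171.54.0 - 204.171.55.255) does not contain 204.171.52.105
  204.171.128.0/17 (204.171.128.0 - 204.171.255.255) does not contain 204.171.52.105
Longest matching prefix is /15 -> interface port13.

port13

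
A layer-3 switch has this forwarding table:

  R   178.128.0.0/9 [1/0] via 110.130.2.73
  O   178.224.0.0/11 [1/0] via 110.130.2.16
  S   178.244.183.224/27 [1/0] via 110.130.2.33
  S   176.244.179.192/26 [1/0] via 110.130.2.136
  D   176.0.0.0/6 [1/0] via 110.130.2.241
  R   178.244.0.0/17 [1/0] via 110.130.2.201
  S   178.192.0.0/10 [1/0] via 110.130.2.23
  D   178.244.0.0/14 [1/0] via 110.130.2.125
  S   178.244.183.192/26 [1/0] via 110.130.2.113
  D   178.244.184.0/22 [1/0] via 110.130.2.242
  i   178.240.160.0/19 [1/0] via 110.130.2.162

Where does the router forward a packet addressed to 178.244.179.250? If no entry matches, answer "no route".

Routes whose prefix contains 178.244.179.250:
  176.0.0.0/6 (176.0.0.0 - 179.255.255.255) -> 110.130.2.241
  178.128.0.0/9 (178.128.0.0 - 178.255.255.255) -> 110.130.2.73
  178.192.0.0/10 (178.192.0.0 - 178.255.255.255) -> 110.130.2.23
  178.224.0.0/11 (178.224.0.0 - 178.255.255.255) -> 110.130.2.16
  178.244.0.0/14 (178.244.0.0 - 178.247.255.255) -> 110.130.2.125
More-specific entries that do NOT match:
  178.244.183.224/27 (178.244.183.224 - 178.244.183.255) does not contain 178.244.179.250
  176.244.179.192/26 (176.244.179.192 - 176.244.179.255) does not contain 178.244.179.250
  178.244.183.192/26 (178.244.183.192 - 178.244.183.255) does not contain 178.244.179.250
  178.244.184.0/22 (178.244.184.0 - 178.244.187.255) does not contain 178.244.179.250
  178.240.160.0/19 (178.240.160.0 - 178.240.191.255) does not contain 178.244.179.250
  178.244.0.0/17 (178.244.0.0 - 178.244.127.255) does not contain 178.244.179.250
Longest matching prefix is /14 -> next hop 110.130.2.125.

110.130.2.125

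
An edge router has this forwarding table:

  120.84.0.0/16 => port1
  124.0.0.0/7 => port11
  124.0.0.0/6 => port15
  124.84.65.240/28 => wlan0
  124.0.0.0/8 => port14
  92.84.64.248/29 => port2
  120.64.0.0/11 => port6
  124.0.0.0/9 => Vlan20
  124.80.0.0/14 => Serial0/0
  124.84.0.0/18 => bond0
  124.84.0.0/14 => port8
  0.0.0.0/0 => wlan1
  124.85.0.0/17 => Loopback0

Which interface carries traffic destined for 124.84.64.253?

port8

Routes whose prefix contains 124.84.64.253:
  0.0.0.0/0 (default, matches everything) -> wlan1
  124.0.0.0/6 (124.0.0.0 - 127.255.255.255) -> port15
  124.0.0.0/7 (124.0.0.0 - 125.255.255.255) -> port11
  124.0.0.0/8 (124.0.0.0 - 124.255.255.255) -> port14
  124.0.0.0/9 (124.0.0.0 - 124.127.255.255) -> Vlan20
  124.84.0.0/14 (124.84.0.0 - 124.87.255.255) -> port8
More-specific entries that do NOT match:
  92.84.64.248/29 (92.84.64.248 - 92.84.64.255) does not contain 124.84.64.253
  124.84.65.240/28 (124.84.65.240 - 124.84.65.255) does not contain 124.84.64.253
  124.84.0.0/18 (124.84.0.0 - 124.84.63.255) does not contain 124.84.64.253
  124.85.0.0/17 (124.85.0.0 - 124.85.127.255) does not contain 124.84.64.253
  120.84.0.0/16 (120.84.0.0 - 120.84.255.255) does not contain 124.84.64.253
Longest matching prefix is /14 -> interface port8.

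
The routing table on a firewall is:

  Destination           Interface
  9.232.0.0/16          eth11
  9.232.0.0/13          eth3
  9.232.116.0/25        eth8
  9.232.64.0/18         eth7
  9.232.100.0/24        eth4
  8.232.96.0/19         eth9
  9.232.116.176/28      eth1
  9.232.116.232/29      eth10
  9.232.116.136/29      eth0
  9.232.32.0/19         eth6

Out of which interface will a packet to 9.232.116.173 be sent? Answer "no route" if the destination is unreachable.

Routes whose prefix contains 9.232.116.173:
  9.232.0.0/13 (9.232.0.0 - 9.239.255.255) -> eth3
  9.232.0.0/16 (9.232.0.0 - 9.232.255.255) -> eth11
  9.232.64.0/18 (9.232.64.0 - 9.232.127.255) -> eth7
More-specific entries that do NOT match:
  9.232.116.232/29 (9.232.116.232 - 9.232.116.239) does not contain 9.232.116.173
  9.232.116.136/29 (9.232.116.136 - 9.232.116.143) does not contain 9.232.116.173
  9.232.116.176/28 (9.232.116.176 - 9.232.116.191) does not contain 9.232.116.173
  9.232.116.0/25 (9.232.116.0 - 9.232.116.127) does not contain 9.232.116.173
  9.232.100.0/24 (9.232.100.0 - 9.232.100.255) does not contain 9.232.116.173
  8.232.96.0/19 (8.232.96.0 - 8.232.127.255) does not contain 9.232.116.173
  9.232.32.0/19 (9.232.32.0 - 9.232.63.255) does not contain 9.232.116.173
Longest matching prefix is /18 -> interface eth7.

eth7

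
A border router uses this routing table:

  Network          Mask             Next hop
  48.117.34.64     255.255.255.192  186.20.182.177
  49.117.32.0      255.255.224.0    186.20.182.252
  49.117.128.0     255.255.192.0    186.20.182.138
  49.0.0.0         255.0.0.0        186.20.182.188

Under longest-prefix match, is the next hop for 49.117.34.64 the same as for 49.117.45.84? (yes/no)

49.117.34.64: longest match 49.117.32.0/19 -> 186.20.182.252
49.117.45.84: longest match 49.117.32.0/19 -> 186.20.182.252

yes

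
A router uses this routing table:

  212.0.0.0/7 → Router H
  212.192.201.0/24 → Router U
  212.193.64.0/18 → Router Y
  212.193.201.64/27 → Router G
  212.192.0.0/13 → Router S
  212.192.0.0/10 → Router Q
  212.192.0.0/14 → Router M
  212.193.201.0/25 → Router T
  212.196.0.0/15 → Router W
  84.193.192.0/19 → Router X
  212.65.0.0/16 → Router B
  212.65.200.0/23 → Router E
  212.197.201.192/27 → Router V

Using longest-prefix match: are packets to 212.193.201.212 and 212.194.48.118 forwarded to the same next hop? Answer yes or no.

212.193.201.212: longest match 212.192.0.0/14 -> Router M
212.194.48.118: longest match 212.192.0.0/14 -> Router M

yes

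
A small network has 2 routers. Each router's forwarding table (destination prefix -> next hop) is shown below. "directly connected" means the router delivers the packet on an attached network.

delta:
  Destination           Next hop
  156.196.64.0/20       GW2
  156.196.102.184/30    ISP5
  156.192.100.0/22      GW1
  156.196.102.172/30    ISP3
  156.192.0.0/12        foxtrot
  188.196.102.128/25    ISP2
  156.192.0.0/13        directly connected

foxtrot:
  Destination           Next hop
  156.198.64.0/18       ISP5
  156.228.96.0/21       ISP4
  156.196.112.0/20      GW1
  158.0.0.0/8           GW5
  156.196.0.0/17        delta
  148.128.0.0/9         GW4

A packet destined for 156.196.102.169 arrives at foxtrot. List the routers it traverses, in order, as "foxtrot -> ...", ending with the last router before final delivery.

At foxtrot: longest match for 156.196.102.169 is 156.196.0.0/17 -> delta
At delta: longest match for 156.196.102.169 is 156.192.0.0/13 -> directly connected

foxtrot -> delta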